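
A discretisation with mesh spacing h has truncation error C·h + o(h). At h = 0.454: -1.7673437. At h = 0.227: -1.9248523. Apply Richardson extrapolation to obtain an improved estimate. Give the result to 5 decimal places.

-2.08236

Extrapolated value = (2·A(h/2) − A(h)) / (2 − 1)
= (2·(-1.9248523) − (-1.7673437)) / 1
= -2.0823609 / 1 = -2.0823609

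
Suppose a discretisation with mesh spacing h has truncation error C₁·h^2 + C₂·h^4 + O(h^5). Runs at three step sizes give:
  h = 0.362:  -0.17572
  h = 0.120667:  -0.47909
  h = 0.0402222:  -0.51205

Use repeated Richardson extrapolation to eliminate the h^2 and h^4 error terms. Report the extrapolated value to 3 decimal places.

-0.516

First eliminate the h^2 term (factor 3^2 = 9):
  B₁ = (9·(-0.47909) − (-0.17572))/8 = -0.51701
  B₂ = (9·(-0.51205) − (-0.47909))/8 = -0.51617
Then eliminate the h^4 term (factor 3^4 = 81):
  (81·(-0.51617) − (-0.51701))/80 = -0.51616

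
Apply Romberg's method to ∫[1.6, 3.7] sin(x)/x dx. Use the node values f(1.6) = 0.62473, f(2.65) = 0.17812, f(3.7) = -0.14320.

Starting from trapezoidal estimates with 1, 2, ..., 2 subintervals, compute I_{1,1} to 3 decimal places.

0.418

I_{0,0} (trapezoid, 1 panel, h=2.1000): 0.50561
I_{1,0} (trapezoid, 2 panels, h=1.0500): 0.43983
I_{1,1} = 0.43983 + (0.43983 − 0.50561)/3 = 0.41790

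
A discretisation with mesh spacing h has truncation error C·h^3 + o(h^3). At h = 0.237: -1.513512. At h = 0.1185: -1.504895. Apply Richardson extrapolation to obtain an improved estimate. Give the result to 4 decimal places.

The leading error scales as h^3; refining by a factor of 2 reduces it by 2^3 = 8.
Extrapolated value = (8·A(h/2) − A(h)) / (8 − 1)
= (8·(-1.504895) − (-1.513512)) / 7
= -10.525648 / 7 = -1.503664

-1.5037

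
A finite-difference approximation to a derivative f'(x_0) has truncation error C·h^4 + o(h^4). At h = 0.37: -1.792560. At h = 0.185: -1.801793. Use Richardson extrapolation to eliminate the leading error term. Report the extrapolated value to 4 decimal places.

-1.8024

Extrapolated value = (16·A(h/2) − A(h)) / (16 − 1)
= (16·(-1.801793) − (-1.792560)) / 15
= -27.036128 / 15 = -1.802409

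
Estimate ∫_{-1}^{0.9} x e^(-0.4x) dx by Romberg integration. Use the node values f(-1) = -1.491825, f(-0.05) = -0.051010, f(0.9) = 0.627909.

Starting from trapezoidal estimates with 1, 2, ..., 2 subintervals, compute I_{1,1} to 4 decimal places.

I_{0,0} (trapezoid, 1 panel, h=1.9000): -0.820720
I_{1,0} (trapezoid, 2 panels, h=0.9500): -0.458820
I_{1,1} = -0.458820 + (-0.458820 − (-0.820720))/3 = -0.338187

-0.3382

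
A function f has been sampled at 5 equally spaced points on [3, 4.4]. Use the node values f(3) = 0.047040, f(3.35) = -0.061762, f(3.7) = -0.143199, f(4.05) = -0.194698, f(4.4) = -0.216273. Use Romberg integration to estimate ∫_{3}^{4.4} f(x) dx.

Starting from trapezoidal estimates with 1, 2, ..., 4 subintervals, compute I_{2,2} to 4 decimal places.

-0.1728

I_{0,0} (trapezoid, 1 panel, h=1.4000): -0.118463
I_{1,0} (trapezoid, 2 panels, h=0.7000): -0.159471
I_{2,0} (trapezoid, 4 panels, h=0.3500): -0.169496
I_{1,1} = -0.159471 + (-0.159471 − (-0.118463))/3 = -0.173140
I_{2,1} = -0.169496 + (-0.169496 − (-0.159471))/3 = -0.172838
I_{2,2} = -0.172838 + (-0.172838 − (-0.173140))/15 = -0.172818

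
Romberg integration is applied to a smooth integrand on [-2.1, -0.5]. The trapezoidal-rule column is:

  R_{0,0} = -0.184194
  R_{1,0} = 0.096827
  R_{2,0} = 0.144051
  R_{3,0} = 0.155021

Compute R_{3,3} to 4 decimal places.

0.1586

Richardson extrapolation on the trapezoidal column (denominator 4−1=3):
R_{1,1} = (4·0.096827 − (-0.184194)) / 3 = 0.190501
R_{2,1} = (4·0.144051 − 0.096827) / 3 = 0.159792
R_{3,1} = (4·0.155021 − 0.144051) / 3 = 0.158678
R_{2,2} = 0.159792 + (0.159792 − 0.190501)/15 = 0.157745
R_{3,2} = (16·0.158678 − 0.159792) / 15 = 0.158604
R_{3,3} = 0.158604 + (0.158604 − 0.157745)/63 = 0.158618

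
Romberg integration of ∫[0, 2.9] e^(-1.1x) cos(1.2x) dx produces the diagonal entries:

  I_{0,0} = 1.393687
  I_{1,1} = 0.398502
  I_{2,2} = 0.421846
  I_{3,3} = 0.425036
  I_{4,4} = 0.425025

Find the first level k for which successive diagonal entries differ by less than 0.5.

|I_{1,1} − I_{0,0}| = 0.995185 ≥ 0.5
|I_{2,2} − I_{1,1}| = 0.023344 < 0.5

k = 2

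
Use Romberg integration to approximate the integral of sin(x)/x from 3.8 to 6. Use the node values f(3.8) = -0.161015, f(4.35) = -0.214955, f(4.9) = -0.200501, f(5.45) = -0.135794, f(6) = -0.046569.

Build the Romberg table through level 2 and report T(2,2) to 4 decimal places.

T(0,0) (trapezoid, 1 panel, h=2.2000): -0.228342
T(1,0) (trapezoid, 2 panels, h=1.1000): -0.334722
T(2,0) (trapezoid, 4 panels, h=0.5500): -0.360273
T(1,1) = -0.334722 + (-0.334722 − (-0.228342))/3 = -0.370182
T(2,1) = -0.360273 + (-0.360273 − (-0.334722))/3 = -0.368790
T(2,2) = -0.368790 + (-0.368790 − (-0.370182))/15 = -0.368697

-0.3687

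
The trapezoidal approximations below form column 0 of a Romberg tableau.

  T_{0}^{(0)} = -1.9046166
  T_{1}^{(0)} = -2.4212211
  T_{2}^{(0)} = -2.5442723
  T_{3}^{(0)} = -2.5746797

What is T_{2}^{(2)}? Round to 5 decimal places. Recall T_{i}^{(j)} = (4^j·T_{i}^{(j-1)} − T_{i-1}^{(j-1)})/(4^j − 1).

T_{1}^{(1)} = (4·(-2.4212211) − (-1.9046166)) / 3 = -2.5934226
T_{2}^{(1)} = (4·(-2.5442723) − (-2.4212211)) / 3 = -2.5852894
T_{2}^{(2)} = -2.5852894 + (-2.5852894 − (-2.5934226))/15 = -2.5847472

-2.58475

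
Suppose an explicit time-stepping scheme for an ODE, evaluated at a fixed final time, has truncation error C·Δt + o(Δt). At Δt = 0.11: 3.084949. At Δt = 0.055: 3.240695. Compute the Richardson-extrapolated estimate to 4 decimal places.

The leading error scales as Δt; refining by a factor of 2 reduces it by 2^1 = 2.
Extrapolated value = (2·A(Δt/2) − A(Δt)) / (2 − 1)
= (2·3.240695 − 3.084949) / 1
= 3.396441 / 1 = 3.396441

3.3964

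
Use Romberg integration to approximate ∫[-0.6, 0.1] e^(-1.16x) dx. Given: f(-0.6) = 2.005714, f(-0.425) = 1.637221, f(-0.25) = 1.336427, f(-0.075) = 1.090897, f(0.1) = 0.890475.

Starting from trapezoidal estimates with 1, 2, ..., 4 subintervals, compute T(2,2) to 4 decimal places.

0.9614

T(0,0) (trapezoid, 1 panel, h=0.7000): 1.013666
T(1,0) (trapezoid, 2 panels, h=0.3500): 0.974583
T(2,0) (trapezoid, 4 panels, h=0.1750): 0.964712
T(1,1) = 0.974583 + (0.974583 − 1.013666)/3 = 0.961555
T(2,1) = 0.964712 + (0.964712 − 0.974583)/3 = 0.961422
T(2,2) = 0.961422 + (0.961422 − 0.961555)/15 = 0.961413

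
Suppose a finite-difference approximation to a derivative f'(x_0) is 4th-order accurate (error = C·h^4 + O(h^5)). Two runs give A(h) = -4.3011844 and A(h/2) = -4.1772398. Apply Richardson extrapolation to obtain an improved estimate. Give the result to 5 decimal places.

The leading error scales as h^4; refining by a factor of 2 reduces it by 2^4 = 16.
Extrapolated value = (16·A(h/2) − A(h)) / (16 − 1)
= (16·(-4.1772398) − (-4.3011844)) / 15
= -62.5346524 / 15 = -4.1689768

-4.16898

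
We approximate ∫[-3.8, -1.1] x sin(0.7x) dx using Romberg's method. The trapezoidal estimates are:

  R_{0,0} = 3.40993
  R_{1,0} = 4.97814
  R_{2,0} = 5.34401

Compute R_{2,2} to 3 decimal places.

5.464

R_{1,1} = 4.97814 + (4.97814 − 3.40993)/3 = 5.50088
R_{2,1} = 5.34401 + (5.34401 − 4.97814)/3 = 5.46597
R_{2,2} = 5.46597 + (5.46597 − 5.50088)/15 = 5.46364
(Column j=1 coincides with Simpson's rule on the same nodes.)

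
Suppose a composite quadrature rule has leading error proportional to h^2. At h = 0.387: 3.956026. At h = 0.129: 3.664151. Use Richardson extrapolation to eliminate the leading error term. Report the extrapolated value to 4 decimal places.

Extrapolated value = (9·A(h/3) − A(h)) / (9 − 1)
= (9·3.664151 − 3.956026) / 8
= 29.021333 / 8 = 3.627667

3.6277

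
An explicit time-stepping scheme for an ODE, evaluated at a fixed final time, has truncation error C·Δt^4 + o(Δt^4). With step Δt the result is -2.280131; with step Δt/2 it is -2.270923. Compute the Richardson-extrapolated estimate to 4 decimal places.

-2.2703

The leading error scales as Δt^4; refining by a factor of 2 reduces it by 2^4 = 16.
Extrapolated value = (16·A(Δt/2) − A(Δt)) / (16 − 1)
= (16·(-2.270923) − (-2.280131)) / 15
= -34.054637 / 15 = -2.270309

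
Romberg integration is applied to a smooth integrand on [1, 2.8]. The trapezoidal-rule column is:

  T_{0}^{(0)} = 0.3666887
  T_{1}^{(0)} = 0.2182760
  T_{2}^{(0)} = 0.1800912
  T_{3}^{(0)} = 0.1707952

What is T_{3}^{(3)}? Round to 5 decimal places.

0.16773

Richardson extrapolation on the trapezoidal column (denominator 4−1=3):
T_{1}^{(1)} = 0.2182760 + (0.2182760 − 0.3666887)/3 = 0.1688051
T_{2}^{(1)} = (4·0.1800912 − 0.2182760) / 3 = 0.1673629
T_{3}^{(1)} = (4·0.1707952 − 0.1800912) / 3 = 0.1676965
T_{2}^{(2)} = 0.1673629 + (0.1673629 − 0.1688051)/15 = 0.1672668
T_{3}^{(2)} = 0.1676965 + (0.1676965 − 0.1673629)/15 = 0.1677187
T_{3}^{(3)} = 0.1677187 + (0.1677187 − 0.1672668)/63 = 0.1677259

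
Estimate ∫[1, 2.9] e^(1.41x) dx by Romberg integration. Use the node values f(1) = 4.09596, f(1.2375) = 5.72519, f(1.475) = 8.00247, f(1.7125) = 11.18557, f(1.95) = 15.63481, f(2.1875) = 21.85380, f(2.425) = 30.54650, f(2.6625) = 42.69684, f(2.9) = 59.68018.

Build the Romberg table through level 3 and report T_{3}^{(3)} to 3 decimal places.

39.421

T_{0}^{(0)} (trapezoid, 1 panel, h=1.9000): 60.58733
T_{1}^{(0)} (trapezoid, 2 panels, h=0.9500): 45.14674
T_{2}^{(0)} (trapezoid, 4 panels, h=0.4750): 40.88413
T_{3}^{(0)} (trapezoid, 8 panels, h=0.2375): 39.78915
T_{1}^{(1)} = 45.14674 + (45.14674 − 60.58733)/3 = 39.99988
T_{2}^{(1)} = 40.88413 + (40.88413 − 45.14674)/3 = 39.46326
T_{3}^{(1)} = 39.78915 + (39.78915 − 40.88413)/3 = 39.42416
T_{2}^{(2)} = 39.46326 + (39.46326 − 39.99988)/15 = 39.42749
T_{3}^{(2)} = 39.42416 + (39.42416 − 39.46326)/15 = 39.42155
T_{3}^{(3)} = 39.42155 + (39.42155 − 39.42749)/63 = 39.42146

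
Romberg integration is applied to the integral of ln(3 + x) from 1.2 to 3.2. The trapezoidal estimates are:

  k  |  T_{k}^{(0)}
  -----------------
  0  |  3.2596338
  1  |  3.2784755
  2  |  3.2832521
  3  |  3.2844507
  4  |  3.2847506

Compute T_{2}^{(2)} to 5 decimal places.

3.28485

Richardson extrapolation on the trapezoidal column (denominator 4−1=3):
T_{1}^{(1)} = (4·3.2784755 − 3.2596338) / 3 = 3.2847561
T_{2}^{(1)} = 3.2832521 + (3.2832521 − 3.2784755)/3 = 3.2848443
T_{2}^{(2)} = (16·3.2848443 − 3.2847561) / 15 = 3.2848502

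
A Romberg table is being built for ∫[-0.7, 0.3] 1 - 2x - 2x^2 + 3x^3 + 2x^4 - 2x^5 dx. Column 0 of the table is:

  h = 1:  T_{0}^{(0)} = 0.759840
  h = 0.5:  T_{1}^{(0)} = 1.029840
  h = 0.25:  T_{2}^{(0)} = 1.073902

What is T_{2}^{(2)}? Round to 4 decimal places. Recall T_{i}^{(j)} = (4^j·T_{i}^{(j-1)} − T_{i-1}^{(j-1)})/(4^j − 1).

Richardson extrapolation on the trapezoidal column (denominator 4−1=3):
T_{1}^{(1)} = 1.029840 + (1.029840 − 0.759840)/3 = 1.119840
T_{2}^{(1)} = (4·1.073902 − 1.029840) / 3 = 1.088589
T_{2}^{(2)} = (16·1.088589 − 1.119840) / 15 = 1.086506

1.0865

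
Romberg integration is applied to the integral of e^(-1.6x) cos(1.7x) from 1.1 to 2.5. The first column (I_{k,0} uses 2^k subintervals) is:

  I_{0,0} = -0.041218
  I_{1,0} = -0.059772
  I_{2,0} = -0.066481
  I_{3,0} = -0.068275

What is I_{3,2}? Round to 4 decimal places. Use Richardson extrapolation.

-0.0689

Richardson extrapolation on the trapezoidal column (denominator 4−1=3):
I_{2,1} = (4·(-0.066481) − (-0.059772)) / 3 = -0.068717
I_{3,1} = (4·(-0.068275) − (-0.066481)) / 3 = -0.068873
I_{3,2} = (16·(-0.068873) − (-0.068717)) / 15 = -0.068883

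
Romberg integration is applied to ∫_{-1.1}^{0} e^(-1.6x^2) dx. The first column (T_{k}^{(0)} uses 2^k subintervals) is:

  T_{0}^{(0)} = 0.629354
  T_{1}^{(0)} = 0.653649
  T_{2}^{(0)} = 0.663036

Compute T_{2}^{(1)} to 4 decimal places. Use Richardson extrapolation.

0.6662

Richardson extrapolation on the trapezoidal column (denominator 4−1=3):
T_{2}^{(1)} = (4·0.663036 − 0.653649) / 3 = 0.666165
(Column j=1 coincides with Simpson's rule on the same nodes.)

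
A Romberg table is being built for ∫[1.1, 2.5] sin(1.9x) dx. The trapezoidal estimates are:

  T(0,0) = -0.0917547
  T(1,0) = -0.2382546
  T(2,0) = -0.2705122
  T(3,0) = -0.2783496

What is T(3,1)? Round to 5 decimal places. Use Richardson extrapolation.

T(3,1) = -0.2783496 + (-0.2783496 − (-0.2705122))/3 = -0.2809621

-0.28096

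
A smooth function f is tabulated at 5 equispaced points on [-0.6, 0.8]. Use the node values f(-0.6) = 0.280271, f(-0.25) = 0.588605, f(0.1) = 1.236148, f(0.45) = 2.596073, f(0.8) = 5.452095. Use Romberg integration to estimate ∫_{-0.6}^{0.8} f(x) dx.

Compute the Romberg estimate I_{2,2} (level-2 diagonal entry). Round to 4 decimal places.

I_{0,0} (trapezoid, 1 panel, h=1.4000): 4.012656
I_{1,0} (trapezoid, 2 panels, h=0.7000): 2.871632
I_{2,0} (trapezoid, 4 panels, h=0.3500): 2.550453
I_{1,1} = 2.871632 + (2.871632 − 4.012656)/3 = 2.491291
I_{2,1} = 2.550453 + (2.550453 − 2.871632)/3 = 2.443393
I_{2,2} = 2.443393 + (2.443393 − 2.491291)/15 = 2.440200

2.4402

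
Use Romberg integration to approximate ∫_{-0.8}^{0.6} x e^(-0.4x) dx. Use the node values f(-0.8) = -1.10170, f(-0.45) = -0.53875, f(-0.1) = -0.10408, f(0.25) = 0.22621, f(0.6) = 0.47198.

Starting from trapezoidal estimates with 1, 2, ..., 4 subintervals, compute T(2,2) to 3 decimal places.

T(0,0) (trapezoid, 1 panel, h=1.4000): -0.44080
T(1,0) (trapezoid, 2 panels, h=0.7000): -0.29326
T(2,0) (trapezoid, 4 panels, h=0.3500): -0.25602
T(1,1) = -0.29326 + (-0.29326 − (-0.44080))/3 = -0.24408
T(2,1) = -0.25602 + (-0.25602 − (-0.29326))/3 = -0.24361
T(2,2) = -0.24361 + (-0.24361 − (-0.24408))/15 = -0.24358

-0.244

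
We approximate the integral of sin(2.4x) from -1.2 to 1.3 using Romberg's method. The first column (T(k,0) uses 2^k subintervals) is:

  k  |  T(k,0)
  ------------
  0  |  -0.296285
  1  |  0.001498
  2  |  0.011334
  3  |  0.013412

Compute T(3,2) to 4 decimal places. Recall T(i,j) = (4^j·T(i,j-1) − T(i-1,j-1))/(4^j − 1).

Richardson extrapolation on the trapezoidal column (denominator 4−1=3):
T(2,1) = (4·0.011334 − 0.001498) / 3 = 0.014613
T(3,1) = 0.013412 + (0.013412 − 0.011334)/3 = 0.014105
T(3,2) = (16·0.014105 − 0.014613) / 15 = 0.014071

0.0141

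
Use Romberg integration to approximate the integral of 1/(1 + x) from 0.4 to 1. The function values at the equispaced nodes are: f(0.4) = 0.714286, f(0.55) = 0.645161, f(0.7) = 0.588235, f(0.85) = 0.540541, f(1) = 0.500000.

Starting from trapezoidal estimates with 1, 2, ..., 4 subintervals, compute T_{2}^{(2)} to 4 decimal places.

0.3567

T_{0}^{(0)} (trapezoid, 1 panel, h=0.6000): 0.364286
T_{1}^{(0)} (trapezoid, 2 panels, h=0.3000): 0.358613
T_{2}^{(0)} (trapezoid, 4 panels, h=0.1500): 0.357162
T_{1}^{(1)} = 0.358613 + (0.358613 − 0.364286)/3 = 0.356722
T_{2}^{(1)} = 0.357162 + (0.357162 − 0.358613)/3 = 0.356678
T_{2}^{(2)} = 0.356678 + (0.356678 − 0.356722)/15 = 0.356675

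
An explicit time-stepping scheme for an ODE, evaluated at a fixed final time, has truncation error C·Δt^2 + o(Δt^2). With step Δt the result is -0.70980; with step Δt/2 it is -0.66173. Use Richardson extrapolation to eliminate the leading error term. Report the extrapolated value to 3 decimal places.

-0.646

Extrapolated value = (4·A(Δt/2) − A(Δt)) / (4 − 1)
= (4·(-0.66173) − (-0.70980)) / 3
= -1.93712 / 3 = -0.64571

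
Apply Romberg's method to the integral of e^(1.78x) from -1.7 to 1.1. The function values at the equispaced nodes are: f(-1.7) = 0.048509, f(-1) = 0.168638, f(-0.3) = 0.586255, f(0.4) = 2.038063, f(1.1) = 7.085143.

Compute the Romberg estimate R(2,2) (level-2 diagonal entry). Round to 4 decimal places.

3.9693

R(0,0) (trapezoid, 1 panel, h=2.8000): 9.987113
R(1,0) (trapezoid, 2 panels, h=1.4000): 5.814313
R(2,0) (trapezoid, 4 panels, h=0.7000): 4.451847
R(1,1) = 5.814313 + (5.814313 − 9.987113)/3 = 4.423380
R(2,1) = 4.451847 + (4.451847 − 5.814313)/3 = 3.997692
R(2,2) = 3.997692 + (3.997692 − 4.423380)/15 = 3.969313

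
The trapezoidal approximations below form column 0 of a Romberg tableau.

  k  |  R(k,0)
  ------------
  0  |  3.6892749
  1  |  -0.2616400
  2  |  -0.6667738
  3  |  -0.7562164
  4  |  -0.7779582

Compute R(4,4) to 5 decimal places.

-0.78515

Richardson extrapolation on the trapezoidal column (denominator 4−1=3):
R(1,1) = -0.2616400 + (-0.2616400 − 3.6892749)/3 = -1.5786116
R(2,1) = -0.6667738 + (-0.6667738 − (-0.2616400))/3 = -0.8018184
R(3,1) = -0.7562164 + (-0.7562164 − (-0.6667738))/3 = -0.7860306
R(4,1) = -0.7779582 + (-0.7779582 − (-0.7562164))/3 = -0.7852055
R(2,2) = (16·(-0.8018184) − (-1.5786116)) / 15 = -0.7500322
R(3,2) = -0.7860306 + (-0.7860306 − (-0.8018184))/15 = -0.7849781
R(4,2) = -0.7852055 + (-0.7852055 − (-0.7860306))/15 = -0.7851505
R(3,3) = (64·(-0.7849781) − (-0.7500322)) / 63 = -0.7855328
R(4,3) = (64·(-0.7851505) − (-0.7849781)) / 63 = -0.7851532
R(4,4) = -0.7851532 + (-0.7851532 − (-0.7855328))/255 = -0.7851517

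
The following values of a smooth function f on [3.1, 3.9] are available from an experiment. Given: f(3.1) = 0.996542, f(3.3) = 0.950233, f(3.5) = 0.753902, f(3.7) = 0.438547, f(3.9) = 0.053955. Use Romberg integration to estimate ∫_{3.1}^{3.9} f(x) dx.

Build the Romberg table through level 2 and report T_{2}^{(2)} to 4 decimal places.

0.5408

T_{0}^{(0)} (trapezoid, 1 panel, h=0.8000): 0.420199
T_{1}^{(0)} (trapezoid, 2 panels, h=0.4000): 0.511660
T_{2}^{(0)} (trapezoid, 4 panels, h=0.2000): 0.533586
T_{1}^{(1)} = 0.511660 + (0.511660 − 0.420199)/3 = 0.542147
T_{2}^{(1)} = 0.533586 + (0.533586 − 0.511660)/3 = 0.540895
T_{2}^{(2)} = 0.540895 + (0.540895 − 0.542147)/15 = 0.540812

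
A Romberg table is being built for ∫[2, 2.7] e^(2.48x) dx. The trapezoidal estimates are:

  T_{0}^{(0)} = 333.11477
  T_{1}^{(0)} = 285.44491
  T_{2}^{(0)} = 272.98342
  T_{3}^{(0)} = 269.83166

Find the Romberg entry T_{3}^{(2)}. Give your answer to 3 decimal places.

268.778

Richardson extrapolation on the trapezoidal column (denominator 4−1=3):
T_{2}^{(1)} = (4·272.98342 − 285.44491) / 3 = 268.82959
T_{3}^{(1)} = 269.83166 + (269.83166 − 272.98342)/3 = 268.78107
T_{3}^{(2)} = 268.78107 + (268.78107 − 268.82959)/15 = 268.77784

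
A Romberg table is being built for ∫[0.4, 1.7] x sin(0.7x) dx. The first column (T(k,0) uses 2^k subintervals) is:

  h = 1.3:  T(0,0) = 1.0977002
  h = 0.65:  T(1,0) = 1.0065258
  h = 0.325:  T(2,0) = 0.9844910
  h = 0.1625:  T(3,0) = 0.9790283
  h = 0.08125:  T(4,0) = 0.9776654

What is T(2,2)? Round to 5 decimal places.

0.97721

T(1,1) = 1.0065258 + (1.0065258 − 1.0977002)/3 = 0.9761343
T(2,1) = (4·0.9844910 − 1.0065258) / 3 = 0.9771461
T(2,2) = (16·0.9771461 − 0.9761343) / 15 = 0.9772136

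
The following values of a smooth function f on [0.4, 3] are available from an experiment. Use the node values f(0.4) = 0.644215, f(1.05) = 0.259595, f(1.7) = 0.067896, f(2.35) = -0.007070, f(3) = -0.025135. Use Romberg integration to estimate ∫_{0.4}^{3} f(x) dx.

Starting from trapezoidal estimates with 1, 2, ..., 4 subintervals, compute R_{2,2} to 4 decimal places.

0.3822

R_{0,0} (trapezoid, 1 panel, h=2.6000): 0.804804
R_{1,0} (trapezoid, 2 panels, h=1.3000): 0.490667
R_{2,0} (trapezoid, 4 panels, h=0.6500): 0.409475
R_{1,1} = 0.490667 + (0.490667 − 0.804804)/3 = 0.385955
R_{2,1} = 0.409475 + (0.409475 − 0.490667)/3 = 0.382411
R_{2,2} = 0.382411 + (0.382411 − 0.385955)/15 = 0.382175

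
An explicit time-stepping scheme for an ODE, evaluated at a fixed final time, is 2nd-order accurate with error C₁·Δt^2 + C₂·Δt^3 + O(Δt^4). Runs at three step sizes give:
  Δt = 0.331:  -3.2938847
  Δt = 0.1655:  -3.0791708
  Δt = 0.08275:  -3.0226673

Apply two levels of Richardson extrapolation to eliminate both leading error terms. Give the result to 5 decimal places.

First eliminate the Δt^2 term (factor 2^2 = 4):
  B₁ = (4·(-3.0791708) − (-3.2938847))/3 = -3.0075995
  B₂ = (4·(-3.0226673) − (-3.0791708))/3 = -3.0038328
Then eliminate the Δt^3 term (factor 2^3 = 8):
  (8·(-3.0038328) − (-3.0075995))/7 = -3.0032947

-3.00329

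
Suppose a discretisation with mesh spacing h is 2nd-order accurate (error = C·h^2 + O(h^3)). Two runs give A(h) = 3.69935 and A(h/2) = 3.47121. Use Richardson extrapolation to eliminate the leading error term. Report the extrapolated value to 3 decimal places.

3.395

Extrapolated value = (4·A(h/2) − A(h)) / (4 − 1)
= (4·3.47121 − 3.69935) / 3
= 10.18549 / 3 = 3.39516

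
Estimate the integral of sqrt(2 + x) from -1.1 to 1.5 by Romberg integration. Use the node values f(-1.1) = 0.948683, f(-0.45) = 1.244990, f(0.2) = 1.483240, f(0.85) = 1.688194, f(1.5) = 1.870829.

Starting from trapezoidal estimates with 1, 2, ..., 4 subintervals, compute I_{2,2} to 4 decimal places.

I_{0,0} (trapezoid, 1 panel, h=2.6000): 3.665366
I_{1,0} (trapezoid, 2 panels, h=1.3000): 3.760895
I_{2,0} (trapezoid, 4 panels, h=0.6500): 3.787017
I_{1,1} = 3.760895 + (3.760895 − 3.665366)/3 = 3.792738
I_{2,1} = 3.787017 + (3.787017 − 3.760895)/3 = 3.795724
I_{2,2} = 3.795724 + (3.795724 − 3.792738)/15 = 3.795923

3.7959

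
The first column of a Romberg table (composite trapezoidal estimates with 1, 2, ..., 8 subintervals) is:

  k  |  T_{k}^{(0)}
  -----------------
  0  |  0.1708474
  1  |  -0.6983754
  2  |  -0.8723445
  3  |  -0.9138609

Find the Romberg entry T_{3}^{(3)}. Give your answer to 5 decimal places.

Richardson extrapolation on the trapezoidal column (denominator 4−1=3):
T_{1}^{(1)} = -0.6983754 + (-0.6983754 − 0.1708474)/3 = -0.9881163
T_{2}^{(1)} = (4·(-0.8723445) − (-0.6983754)) / 3 = -0.9303342
T_{3}^{(1)} = -0.9138609 + (-0.9138609 − (-0.8723445))/3 = -0.9276997
T_{2}^{(2)} = -0.9303342 + (-0.9303342 − (-0.9881163))/15 = -0.9264821
T_{3}^{(2)} = -0.9276997 + (-0.9276997 − (-0.9303342))/15 = -0.9275241
T_{3}^{(3)} = -0.9275241 + (-0.9275241 − (-0.9264821))/63 = -0.9275406

-0.92754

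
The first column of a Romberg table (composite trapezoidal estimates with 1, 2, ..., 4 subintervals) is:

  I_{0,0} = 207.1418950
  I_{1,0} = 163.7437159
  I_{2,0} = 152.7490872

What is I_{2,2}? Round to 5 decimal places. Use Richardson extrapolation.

149.07131

Richardson extrapolation on the trapezoidal column (denominator 4−1=3):
I_{1,1} = (4·163.7437159 − 207.1418950) / 3 = 149.2776562
I_{2,1} = 152.7490872 + (152.7490872 − 163.7437159)/3 = 149.0842110
I_{2,2} = (16·149.0842110 − 149.2776562) / 15 = 149.0713147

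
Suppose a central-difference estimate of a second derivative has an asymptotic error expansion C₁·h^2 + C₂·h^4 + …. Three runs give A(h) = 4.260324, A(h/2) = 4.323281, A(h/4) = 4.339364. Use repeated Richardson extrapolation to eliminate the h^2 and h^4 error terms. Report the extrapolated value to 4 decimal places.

First eliminate the h^2 term (factor 2^2 = 4):
  B₁ = (4·4.323281 − 4.260324)/3 = 4.344267
  B₂ = (4·4.339364 − 4.323281)/3 = 4.344725
Then eliminate the h^4 term (factor 2^4 = 16):
  (16·4.344725 − 4.344267)/15 = 4.344756

4.3448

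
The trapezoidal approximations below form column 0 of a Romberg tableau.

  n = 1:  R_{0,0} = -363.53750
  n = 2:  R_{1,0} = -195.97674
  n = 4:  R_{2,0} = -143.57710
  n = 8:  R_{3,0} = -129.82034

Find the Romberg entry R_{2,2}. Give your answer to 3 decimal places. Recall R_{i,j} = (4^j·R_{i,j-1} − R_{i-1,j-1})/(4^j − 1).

R_{1,1} = (4·(-195.97674) − (-363.53750)) / 3 = -140.12315
R_{2,1} = -143.57710 + (-143.57710 − (-195.97674))/3 = -126.11055
R_{2,2} = -126.11055 + (-126.11055 − (-140.12315))/15 = -125.17638

-125.176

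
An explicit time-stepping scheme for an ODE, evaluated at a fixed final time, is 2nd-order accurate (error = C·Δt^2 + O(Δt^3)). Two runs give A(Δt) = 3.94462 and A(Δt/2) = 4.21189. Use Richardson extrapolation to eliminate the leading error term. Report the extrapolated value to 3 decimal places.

The leading error scales as Δt^2; refining by a factor of 2 reduces it by 2^2 = 4.
Extrapolated value = (4·A(Δt/2) − A(Δt)) / (4 − 1)
= (4·4.21189 − 3.94462) / 3
= 12.90294 / 3 = 4.30098

4.301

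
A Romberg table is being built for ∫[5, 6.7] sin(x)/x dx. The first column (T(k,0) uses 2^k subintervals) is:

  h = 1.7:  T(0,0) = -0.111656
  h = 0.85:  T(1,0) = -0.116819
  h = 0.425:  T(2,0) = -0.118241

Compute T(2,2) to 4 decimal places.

-0.1187

Richardson extrapolation on the trapezoidal column (denominator 4−1=3):
T(1,1) = (4·(-0.116819) − (-0.111656)) / 3 = -0.118540
T(2,1) = -0.118241 + (-0.118241 − (-0.116819))/3 = -0.118715
T(2,2) = (16·(-0.118715) − (-0.118540)) / 15 = -0.118727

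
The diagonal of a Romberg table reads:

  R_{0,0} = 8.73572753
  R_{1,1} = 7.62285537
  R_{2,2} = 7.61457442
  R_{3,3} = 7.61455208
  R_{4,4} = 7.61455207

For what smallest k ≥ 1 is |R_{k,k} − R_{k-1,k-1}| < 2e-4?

|R_{1,1} − R_{0,0}| = 1.11287216 ≥ 2e-4
|R_{2,2} − R_{1,1}| = 0.00828095 ≥ 2e-4
|R_{3,3} − R_{2,2}| = 0.00002234 < 2e-4

k = 3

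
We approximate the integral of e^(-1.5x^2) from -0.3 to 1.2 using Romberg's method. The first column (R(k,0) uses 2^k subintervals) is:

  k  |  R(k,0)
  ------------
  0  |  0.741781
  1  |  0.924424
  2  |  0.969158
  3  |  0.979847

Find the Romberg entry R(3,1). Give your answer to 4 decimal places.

R(3,1) = (4·0.979847 − 0.969158) / 3 = 0.983410
(Column j=1 coincides with Simpson's rule on the same nodes.)

0.9834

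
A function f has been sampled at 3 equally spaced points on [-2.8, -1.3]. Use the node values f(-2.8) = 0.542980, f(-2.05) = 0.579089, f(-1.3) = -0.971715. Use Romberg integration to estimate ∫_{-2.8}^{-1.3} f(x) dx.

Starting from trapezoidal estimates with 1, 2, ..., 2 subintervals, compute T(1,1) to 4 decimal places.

T(0,0) (trapezoid, 1 panel, h=1.5000): -0.321551
T(1,0) (trapezoid, 2 panels, h=0.7500): 0.273541
T(1,1) = 0.273541 + (0.273541 − (-0.321551))/3 = 0.471905

0.4719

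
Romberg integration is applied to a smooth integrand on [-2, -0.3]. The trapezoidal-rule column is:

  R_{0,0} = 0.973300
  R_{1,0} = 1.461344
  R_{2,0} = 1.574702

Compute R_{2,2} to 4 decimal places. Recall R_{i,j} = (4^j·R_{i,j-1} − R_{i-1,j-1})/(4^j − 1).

1.6117

R_{1,1} = 1.461344 + (1.461344 − 0.973300)/3 = 1.624025
R_{2,1} = (4·1.574702 − 1.461344) / 3 = 1.612488
R_{2,2} = 1.612488 + (1.612488 − 1.624025)/15 = 1.611719
(Column j=1 coincides with Simpson's rule on the same nodes.)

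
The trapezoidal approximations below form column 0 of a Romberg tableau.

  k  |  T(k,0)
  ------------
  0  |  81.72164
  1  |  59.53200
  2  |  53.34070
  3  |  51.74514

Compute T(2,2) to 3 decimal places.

51.220

Richardson extrapolation on the trapezoidal column (denominator 4−1=3):
T(1,1) = (4·59.53200 − 81.72164) / 3 = 52.13545
T(2,1) = (4·53.34070 − 59.53200) / 3 = 51.27693
T(2,2) = (16·51.27693 − 52.13545) / 15 = 51.21970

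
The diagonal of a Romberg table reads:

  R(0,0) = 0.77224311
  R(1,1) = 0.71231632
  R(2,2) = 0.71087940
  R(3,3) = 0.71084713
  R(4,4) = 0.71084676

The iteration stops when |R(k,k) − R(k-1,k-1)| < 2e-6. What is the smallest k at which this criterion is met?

k = 4

|R(1,1) − R(0,0)| = 0.05992679 ≥ 2e-6
|R(2,2) − R(1,1)| = 0.00143692 ≥ 2e-6
|R(3,3) − R(2,2)| = 0.00003227 ≥ 2e-6
|R(4,4) − R(3,3)| = 0.00000037 < 2e-6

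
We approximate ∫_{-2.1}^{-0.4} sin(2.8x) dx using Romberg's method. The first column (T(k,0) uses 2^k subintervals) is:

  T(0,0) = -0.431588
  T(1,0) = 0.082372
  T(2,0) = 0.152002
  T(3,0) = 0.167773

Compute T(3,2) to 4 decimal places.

Richardson extrapolation on the trapezoidal column (denominator 4−1=3):
T(2,1) = (4·0.152002 − 0.082372) / 3 = 0.175212
T(3,1) = 0.167773 + (0.167773 − 0.152002)/3 = 0.173030
T(3,2) = 0.173030 + (0.173030 − 0.175212)/15 = 0.172885

0.1729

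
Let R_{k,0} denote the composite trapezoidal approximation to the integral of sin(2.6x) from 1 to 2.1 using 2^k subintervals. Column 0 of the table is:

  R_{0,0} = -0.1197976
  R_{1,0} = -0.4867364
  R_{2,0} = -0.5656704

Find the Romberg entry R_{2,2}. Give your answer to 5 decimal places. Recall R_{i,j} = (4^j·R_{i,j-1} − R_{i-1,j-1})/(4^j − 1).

Richardson extrapolation on the trapezoidal column (denominator 4−1=3):
R_{1,1} = (4·(-0.4867364) − (-0.1197976)) / 3 = -0.6090493
R_{2,1} = (4·(-0.5656704) − (-0.4867364)) / 3 = -0.5919817
R_{2,2} = (16·(-0.5919817) − (-0.6090493)) / 15 = -0.5908439

-0.59084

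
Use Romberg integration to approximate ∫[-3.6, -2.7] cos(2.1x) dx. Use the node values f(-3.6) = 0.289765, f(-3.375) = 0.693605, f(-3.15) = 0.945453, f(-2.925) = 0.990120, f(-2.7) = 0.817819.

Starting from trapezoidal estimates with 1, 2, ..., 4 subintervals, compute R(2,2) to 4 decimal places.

R(0,0) (trapezoid, 1 panel, h=0.9000): 0.498413
R(1,0) (trapezoid, 2 panels, h=0.4500): 0.674660
R(2,0) (trapezoid, 4 panels, h=0.2250): 0.716168
R(1,1) = 0.674660 + (0.674660 − 0.498413)/3 = 0.733409
R(2,1) = 0.716168 + (0.716168 − 0.674660)/3 = 0.730004
R(2,2) = 0.730004 + (0.730004 − 0.733409)/15 = 0.729777

0.7298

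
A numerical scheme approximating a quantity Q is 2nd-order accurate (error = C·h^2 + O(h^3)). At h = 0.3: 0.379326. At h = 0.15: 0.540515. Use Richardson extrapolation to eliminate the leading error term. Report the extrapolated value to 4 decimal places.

The leading error scales as h^2; refining by a factor of 2 reduces it by 2^2 = 4.
Extrapolated value = (4·A(h/2) − A(h)) / (4 − 1)
= (4·0.540515 − 0.379326) / 3
= 1.782734 / 3 = 0.594245

0.5942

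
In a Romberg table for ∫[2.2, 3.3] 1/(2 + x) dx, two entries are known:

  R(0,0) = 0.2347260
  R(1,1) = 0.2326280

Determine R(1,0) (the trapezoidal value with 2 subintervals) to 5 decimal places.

0.23315

From R(1,1) = (4·R(1,0) − R(0,0))/3, solve for R(1,0):
4·R(1,0) = 3·0.2326280 + 0.2347260 = 0.9326100
R(1,0) = 0.2331525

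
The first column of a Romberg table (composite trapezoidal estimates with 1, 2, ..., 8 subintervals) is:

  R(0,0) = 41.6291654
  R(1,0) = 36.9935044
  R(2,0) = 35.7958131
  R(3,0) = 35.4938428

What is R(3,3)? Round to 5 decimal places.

Richardson extrapolation on the trapezoidal column (denominator 4−1=3):
R(1,1) = (4·36.9935044 − 41.6291654) / 3 = 35.4482841
R(2,1) = 35.7958131 + (35.7958131 − 36.9935044)/3 = 35.3965827
R(3,1) = (4·35.4938428 − 35.7958131) / 3 = 35.3931860
R(2,2) = (16·35.3965827 − 35.4482841) / 15 = 35.3931359
R(3,2) = 35.3931860 + (35.3931860 − 35.3965827)/15 = 35.3929596
R(3,3) = (64·35.3929596 − 35.3931359) / 63 = 35.3929568

35.39296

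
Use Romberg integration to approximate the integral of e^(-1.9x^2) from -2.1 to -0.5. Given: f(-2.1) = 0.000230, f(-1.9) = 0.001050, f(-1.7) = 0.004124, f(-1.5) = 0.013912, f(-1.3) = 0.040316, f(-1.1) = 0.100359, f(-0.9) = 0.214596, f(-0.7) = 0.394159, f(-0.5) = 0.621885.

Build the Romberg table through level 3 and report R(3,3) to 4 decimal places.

R(0,0) (trapezoid, 1 panel, h=1.6000): 0.497692
R(1,0) (trapezoid, 2 panels, h=0.8000): 0.281099
R(2,0) (trapezoid, 4 panels, h=0.4000): 0.228037
R(3,0) (trapezoid, 8 panels, h=0.2000): 0.215915
R(1,1) = 0.281099 + (0.281099 − 0.497692)/3 = 0.208901
R(2,1) = 0.228037 + (0.228037 − 0.281099)/3 = 0.210350
R(3,1) = 0.215915 + (0.215915 − 0.228037)/3 = 0.211874
R(2,2) = 0.210350 + (0.210350 − 0.208901)/15 = 0.210447
R(3,2) = 0.211874 + (0.211874 − 0.210350)/15 = 0.211976
R(3,3) = 0.211976 + (0.211976 − 0.210447)/63 = 0.212000

0.2120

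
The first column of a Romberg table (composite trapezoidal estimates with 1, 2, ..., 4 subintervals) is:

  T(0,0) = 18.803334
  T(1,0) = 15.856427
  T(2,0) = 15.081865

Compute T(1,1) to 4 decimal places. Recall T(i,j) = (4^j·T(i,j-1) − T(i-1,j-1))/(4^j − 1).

14.8741

T(1,1) = 15.856427 + (15.856427 − 18.803334)/3 = 14.874125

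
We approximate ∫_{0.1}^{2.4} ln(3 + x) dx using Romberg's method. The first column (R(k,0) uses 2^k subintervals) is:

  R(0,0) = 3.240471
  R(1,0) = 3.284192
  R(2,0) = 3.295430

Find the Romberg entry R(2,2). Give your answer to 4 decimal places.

3.2992

Richardson extrapolation on the trapezoidal column (denominator 4−1=3):
R(1,1) = 3.284192 + (3.284192 − 3.240471)/3 = 3.298766
R(2,1) = (4·3.295430 − 3.284192) / 3 = 3.299176
R(2,2) = 3.299176 + (3.299176 − 3.298766)/15 = 3.299203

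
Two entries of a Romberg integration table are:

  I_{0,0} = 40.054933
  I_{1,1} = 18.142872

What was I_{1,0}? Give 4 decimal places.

23.6209

From I_{1,1} = (4·I_{1,0} − I_{0,0})/3, solve for I_{1,0}:
4·I_{1,0} = 3·18.142872 + 40.054933 = 94.483549
I_{1,0} = 23.620887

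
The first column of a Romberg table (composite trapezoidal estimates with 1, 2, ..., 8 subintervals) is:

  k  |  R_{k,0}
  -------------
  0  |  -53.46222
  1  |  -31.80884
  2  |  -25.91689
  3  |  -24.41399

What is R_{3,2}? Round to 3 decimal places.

Richardson extrapolation on the trapezoidal column (denominator 4−1=3):
R_{2,1} = -25.91689 + (-25.91689 − (-31.80884))/3 = -23.95291
R_{3,1} = (4·(-24.41399) − (-25.91689)) / 3 = -23.91302
R_{3,2} = -23.91302 + (-23.91302 − (-23.95291))/15 = -23.91036

-23.910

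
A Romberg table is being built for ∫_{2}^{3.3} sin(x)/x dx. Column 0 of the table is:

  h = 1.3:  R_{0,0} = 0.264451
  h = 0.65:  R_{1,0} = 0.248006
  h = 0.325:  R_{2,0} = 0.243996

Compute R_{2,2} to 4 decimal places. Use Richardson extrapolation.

Richardson extrapolation on the trapezoidal column (denominator 4−1=3):
R_{1,1} = (4·0.248006 − 0.264451) / 3 = 0.242524
R_{2,1} = 0.243996 + (0.243996 − 0.248006)/3 = 0.242659
R_{2,2} = (16·0.242659 − 0.242524) / 15 = 0.242668
(Column j=1 coincides with Simpson's rule on the same nodes.)

0.2427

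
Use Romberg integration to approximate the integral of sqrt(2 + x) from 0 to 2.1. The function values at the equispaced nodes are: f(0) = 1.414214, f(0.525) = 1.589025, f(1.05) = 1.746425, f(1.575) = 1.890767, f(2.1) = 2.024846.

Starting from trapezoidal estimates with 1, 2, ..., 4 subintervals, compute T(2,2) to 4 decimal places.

3.6490

T(0,0) (trapezoid, 1 panel, h=2.1000): 3.611013
T(1,0) (trapezoid, 2 panels, h=1.0500): 3.639253
T(2,0) (trapezoid, 4 panels, h=0.5250): 3.646517
T(1,1) = 3.639253 + (3.639253 − 3.611013)/3 = 3.648666
T(2,1) = 3.646517 + (3.646517 − 3.639253)/3 = 3.648938
T(2,2) = 3.648938 + (3.648938 − 3.648666)/15 = 3.648956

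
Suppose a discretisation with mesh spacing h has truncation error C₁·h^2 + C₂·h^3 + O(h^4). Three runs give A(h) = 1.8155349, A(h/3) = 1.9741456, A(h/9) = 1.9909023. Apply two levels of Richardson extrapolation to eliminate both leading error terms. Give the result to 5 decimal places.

First eliminate the h^2 term (factor 3^2 = 9):
  B₁ = (9·1.9741456 − 1.8155349)/8 = 1.9939719
  B₂ = (9·1.9909023 − 1.9741456)/8 = 1.9929969
Then eliminate the h^3 term (factor 3^3 = 27):
  (27·1.9929969 − 1.9939719)/26 = 1.9929594

1.99296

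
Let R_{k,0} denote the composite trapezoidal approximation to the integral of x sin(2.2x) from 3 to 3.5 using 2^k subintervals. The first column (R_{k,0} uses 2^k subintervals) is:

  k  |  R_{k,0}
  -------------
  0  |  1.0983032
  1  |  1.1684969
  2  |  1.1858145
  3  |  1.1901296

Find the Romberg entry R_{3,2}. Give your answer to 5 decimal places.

1.19157

R_{2,1} = 1.1858145 + (1.1858145 − 1.1684969)/3 = 1.1915870
R_{3,1} = 1.1901296 + (1.1901296 − 1.1858145)/3 = 1.1915680
R_{3,2} = (16·1.1915680 − 1.1915870) / 15 = 1.1915667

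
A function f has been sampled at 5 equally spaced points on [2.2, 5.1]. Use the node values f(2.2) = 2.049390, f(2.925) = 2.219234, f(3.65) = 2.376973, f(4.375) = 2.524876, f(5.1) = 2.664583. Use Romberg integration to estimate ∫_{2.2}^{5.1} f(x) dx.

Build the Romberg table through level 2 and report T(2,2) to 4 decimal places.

6.8741

T(0,0) (trapezoid, 1 panel, h=2.9000): 6.835261
T(1,0) (trapezoid, 2 panels, h=1.4500): 6.864241
T(2,0) (trapezoid, 4 panels, h=0.7250): 6.871600
T(1,1) = 6.864241 + (6.864241 − 6.835261)/3 = 6.873901
T(2,1) = 6.871600 + (6.871600 − 6.864241)/3 = 6.874053
T(2,2) = 6.874053 + (6.874053 − 6.873901)/15 = 6.874063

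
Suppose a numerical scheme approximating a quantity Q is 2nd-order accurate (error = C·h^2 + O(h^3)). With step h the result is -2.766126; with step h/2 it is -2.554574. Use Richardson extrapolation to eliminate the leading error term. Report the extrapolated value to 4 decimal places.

-2.4841

The leading error scales as h^2; refining by a factor of 2 reduces it by 2^2 = 4.
Extrapolated value = (4·A(h/2) − A(h)) / (4 − 1)
= (4·(-2.554574) − (-2.766126)) / 3
= -7.452170 / 3 = -2.484057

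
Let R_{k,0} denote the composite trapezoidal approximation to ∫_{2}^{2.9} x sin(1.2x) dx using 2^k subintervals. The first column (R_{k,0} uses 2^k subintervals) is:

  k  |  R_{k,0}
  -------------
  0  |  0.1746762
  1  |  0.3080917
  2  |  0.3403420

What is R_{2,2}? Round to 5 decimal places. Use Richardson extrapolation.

0.35099

Richardson extrapolation on the trapezoidal column (denominator 4−1=3):
R_{1,1} = (4·0.3080917 − 0.1746762) / 3 = 0.3525635
R_{2,1} = 0.3403420 + (0.3403420 − 0.3080917)/3 = 0.3510921
R_{2,2} = 0.3510921 + (0.3510921 − 0.3525635)/15 = 0.3509940
(Column j=1 coincides with Simpson's rule on the same nodes.)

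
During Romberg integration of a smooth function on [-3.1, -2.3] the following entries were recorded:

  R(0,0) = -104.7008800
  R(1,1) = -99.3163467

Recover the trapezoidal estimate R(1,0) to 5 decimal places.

From R(1,1) = (4·R(1,0) − R(0,0))/3, solve for R(1,0):
4·R(1,0) = 3·(-99.3163467) + (-104.7008800) = -402.6499201
R(1,0) = -100.6624800

-100.66248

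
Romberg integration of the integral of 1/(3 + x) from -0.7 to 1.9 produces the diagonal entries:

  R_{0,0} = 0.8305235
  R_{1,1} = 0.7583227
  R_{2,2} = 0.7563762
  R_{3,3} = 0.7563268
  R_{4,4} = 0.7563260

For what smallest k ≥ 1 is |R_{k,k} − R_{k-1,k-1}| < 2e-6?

|R_{1,1} − R_{0,0}| = 0.0722008 ≥ 2e-6
|R_{2,2} − R_{1,1}| = 0.0019465 ≥ 2e-6
|R_{3,3} − R_{2,2}| = 0.0000494 ≥ 2e-6
|R_{4,4} − R_{3,3}| = 0.0000008 < 2e-6

k = 4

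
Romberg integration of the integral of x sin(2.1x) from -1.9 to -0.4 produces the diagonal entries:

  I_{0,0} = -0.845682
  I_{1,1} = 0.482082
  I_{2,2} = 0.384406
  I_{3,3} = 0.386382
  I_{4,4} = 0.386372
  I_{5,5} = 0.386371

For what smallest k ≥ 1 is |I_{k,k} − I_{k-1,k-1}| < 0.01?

k = 3

|I_{1,1} − I_{0,0}| = 1.327764 ≥ 0.01
|I_{2,2} − I_{1,1}| = 0.097676 ≥ 0.01
|I_{3,3} − I_{2,2}| = 0.001976 < 0.01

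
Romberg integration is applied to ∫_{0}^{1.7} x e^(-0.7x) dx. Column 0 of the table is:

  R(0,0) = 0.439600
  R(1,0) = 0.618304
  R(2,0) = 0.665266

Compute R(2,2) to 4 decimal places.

Richardson extrapolation on the trapezoidal column (denominator 4−1=3):
R(1,1) = 0.618304 + (0.618304 − 0.439600)/3 = 0.677872
R(2,1) = 0.665266 + (0.665266 − 0.618304)/3 = 0.680920
R(2,2) = 0.680920 + (0.680920 − 0.677872)/15 = 0.681123

0.6811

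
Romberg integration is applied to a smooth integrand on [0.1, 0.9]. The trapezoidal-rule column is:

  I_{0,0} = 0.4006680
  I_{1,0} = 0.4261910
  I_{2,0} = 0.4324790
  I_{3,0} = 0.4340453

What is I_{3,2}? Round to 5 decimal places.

0.43457

I_{2,1} = 0.4324790 + (0.4324790 − 0.4261910)/3 = 0.4345750
I_{3,1} = (4·0.4340453 − 0.4324790) / 3 = 0.4345674
I_{3,2} = (16·0.4345674 − 0.4345750) / 15 = 0.4345669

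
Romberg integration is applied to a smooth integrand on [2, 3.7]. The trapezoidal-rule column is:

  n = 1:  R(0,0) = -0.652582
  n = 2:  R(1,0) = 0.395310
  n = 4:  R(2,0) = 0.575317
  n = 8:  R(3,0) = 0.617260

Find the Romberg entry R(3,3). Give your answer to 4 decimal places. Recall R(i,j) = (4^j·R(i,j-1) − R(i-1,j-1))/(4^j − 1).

R(1,1) = (4·0.395310 − (-0.652582)) / 3 = 0.744607
R(2,1) = (4·0.575317 − 0.395310) / 3 = 0.635319
R(3,1) = (4·0.617260 − 0.575317) / 3 = 0.631241
R(2,2) = (16·0.635319 − 0.744607) / 15 = 0.628033
R(3,2) = 0.631241 + (0.631241 − 0.635319)/15 = 0.630969
R(3,3) = 0.630969 + (0.630969 − 0.628033)/63 = 0.631016

0.6310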